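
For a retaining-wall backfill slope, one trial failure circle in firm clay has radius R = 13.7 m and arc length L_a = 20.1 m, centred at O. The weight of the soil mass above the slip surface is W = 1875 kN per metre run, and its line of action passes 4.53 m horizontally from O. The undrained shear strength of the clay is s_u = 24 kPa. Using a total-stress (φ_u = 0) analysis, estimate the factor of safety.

FS = 0.78

Taking moments about the centre O, the resisting moment is provided by the undrained shear strength acting along the arc:
M_R = s_u·L_a·R = 24·20.10·13.7 = 6608.9 kN·m/m
M_D = W·d = 1875·4.53 = 8493.8 kN·m/m
FS = M_R / M_D = 6608.9 / 8493.8 = 0.778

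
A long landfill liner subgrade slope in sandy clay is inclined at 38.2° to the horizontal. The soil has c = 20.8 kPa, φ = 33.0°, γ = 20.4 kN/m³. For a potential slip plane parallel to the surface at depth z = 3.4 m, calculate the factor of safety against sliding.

FS = 1.44

For an infinite slope with a slip plane parallel to the surface (no pore pressure): FS = [c + γz cos²β tanφ] / [γz sinβ cosβ].
γz = 20.4·3.4 = 69.36 kN/m²
Numerator = 20.8 + 69.36·cos²38.2°·tan33.0° = 20.8 + 69.36·0.6176·0.6494 = 48.617 kPa
Denominator = 69.36·sin38.2°·cos38.2° = 69.36·0.6184·0.7859 = 33.708 kPa
FS = 48.617 / 33.708 = 1.442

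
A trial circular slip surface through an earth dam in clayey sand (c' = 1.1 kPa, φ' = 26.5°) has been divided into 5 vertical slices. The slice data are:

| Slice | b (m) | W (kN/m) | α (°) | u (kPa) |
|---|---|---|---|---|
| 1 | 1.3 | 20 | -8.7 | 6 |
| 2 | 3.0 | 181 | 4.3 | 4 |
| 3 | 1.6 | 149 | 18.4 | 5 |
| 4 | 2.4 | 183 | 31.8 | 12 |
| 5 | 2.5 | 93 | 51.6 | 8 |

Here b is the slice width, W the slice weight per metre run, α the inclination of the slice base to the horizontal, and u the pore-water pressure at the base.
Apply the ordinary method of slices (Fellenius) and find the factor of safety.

Ordinary method of slices: FS = Σ[c'·Δl_i + (W_i cosα_i − u_i·Δl_i)·tanφ'] / Σ W_i sinα_i, with Δl_i = b_i / cosα_i.
Slice 1: Δl = 1.3/cos(-8.7°) = 1.315 m; N'_1 = 20·cos(-8.7°) − 6·1.315 = 11.9; c'Δl = 1.45; W sinα = -3.0
Slice 2: Δl = 3.0/cos4.3° = 3.008 m; N'_2 = 181·cos4.3° − 4·3.008 = 168.5; c'Δl = 3.31; W sinα = 13.6
Slice 3: Δl = 1.6/cos18.4° = 1.686 m; N'_3 = 149·cos18.4° − 5·1.686 = 133.0; c'Δl = 1.85; W sinα = 47.0
Slice 4: Δl = 2.4/cos31.8° = 2.824 m; N'_4 = 183·cos31.8° − 12·2.824 = 121.6; c'Δl = 3.11; W sinα = 96.4
Slice 5: Δl = 2.5/cos51.6° = 4.025 m; N'_5 = 93·cos51.6° − 8·4.025 = 25.6; c'Δl = 4.43; W sinα = 72.9
Σc'Δl = 14.1 kN/m; ΣN' = 460.5 kN/m; ΣW sinα = 226.9 kN/m
Resisting = 14.1 + 460.5·tan26.5° = 14.1 + 229.6 = 243.7 kN/m
FS = 243.7 / 226.9 = 1.074

FS = 1.07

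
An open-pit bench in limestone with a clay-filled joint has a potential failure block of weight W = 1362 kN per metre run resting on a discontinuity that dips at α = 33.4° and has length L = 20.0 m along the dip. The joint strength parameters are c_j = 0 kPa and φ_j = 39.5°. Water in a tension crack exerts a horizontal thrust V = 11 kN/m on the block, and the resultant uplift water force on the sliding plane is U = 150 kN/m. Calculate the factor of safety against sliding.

Resolving the block weight along and normal to the plane and applying the Mohr–Coulomb strength on the joint:
N' = W cosα − U − V sinα = 1362·cos33.4° − 150 − 11·sin33.4° = 981.0 kN/m
Driving force T = W sinα + V cosα = 1362·sin33.4° + 11·cos33.4° = 758.9 kN/m
Resisting force R = c_j·L + N'·tanφ_j = 0·20.0 + 981.0·tan39.5° = 0.0 + 808.7 = 808.7 kN/m
FS = R / T = 808.7 / 758.9 = 1.066

FS = 1.07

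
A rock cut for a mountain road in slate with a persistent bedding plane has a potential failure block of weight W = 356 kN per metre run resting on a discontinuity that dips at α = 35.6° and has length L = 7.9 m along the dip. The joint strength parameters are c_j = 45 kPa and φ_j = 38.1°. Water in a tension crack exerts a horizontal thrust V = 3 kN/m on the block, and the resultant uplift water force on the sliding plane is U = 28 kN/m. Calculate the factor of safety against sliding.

FS = 2.67

Resolving the block weight along and normal to the plane and applying the Mohr–Coulomb strength on the joint:
N' = W cosα − U − V sinα = 356·cos35.6° − 28 − 3·sin35.6° = 259.7 kN/m
Driving force T = W sinα + V cosα = 356·sin35.6° + 3·cos35.6° = 209.7 kN/m
Resisting force R = c_j·L + N'·tanφ_j = 45·7.9 + 259.7·tan38.1° = 355.5 + 203.6 = 559.1 kN/m
FS = R / T = 559.1 / 209.7 = 2.667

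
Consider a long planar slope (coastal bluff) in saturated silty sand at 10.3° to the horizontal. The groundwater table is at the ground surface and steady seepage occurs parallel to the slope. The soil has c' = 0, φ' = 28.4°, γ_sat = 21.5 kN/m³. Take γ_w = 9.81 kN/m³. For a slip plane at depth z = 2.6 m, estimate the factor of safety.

FS = 1.62

With seepage parallel to the slope and the water table at the surface, the effective normal stress on the slip plane uses the buoyant unit weight γ' = γ_sat − γ_w while the driving shear stress uses γ_sat:
FS = [c' + γ' z cos²β tanφ'] / [γ_sat z sinβ cosβ]
(For c' = 0 this reduces to FS = (γ'/γ_sat)·tanφ'/tanβ.)
γ' = 21.5 − 9.81 = 11.69 kN/m³
Numerator = 0.0 + 11.69·2.6·cos²10.3°·tan28.4° = 0.0 + 11.69·2.6·0.9680·0.5407 = 15.909 kPa
Denominator = 21.5·2.6·sin10.3°·cos10.3° = 21.5·2.6·0.1788·0.9839 = 9.834 kPa
FS = 15.909 / 9.834 = 1.618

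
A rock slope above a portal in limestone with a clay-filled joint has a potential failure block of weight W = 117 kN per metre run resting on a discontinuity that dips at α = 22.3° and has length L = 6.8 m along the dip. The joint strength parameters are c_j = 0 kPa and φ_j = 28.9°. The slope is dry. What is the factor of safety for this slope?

Resolving the block weight along and normal to the plane and applying the Mohr–Coulomb strength on the joint:
N' = W cosα = 117·cos22.3° = 108.2 kN/m
Driving force T = W sinα = 117·sin22.3° = 44.4 kN/m
Resisting force R = c_j·L + N'·tanφ_j = 0·6.8 + 108.2·tan28.9° = 0.0 + 59.8 = 59.8 kN/m
FS = R / T = 59.8 / 44.4 = 1.346

FS = 1.35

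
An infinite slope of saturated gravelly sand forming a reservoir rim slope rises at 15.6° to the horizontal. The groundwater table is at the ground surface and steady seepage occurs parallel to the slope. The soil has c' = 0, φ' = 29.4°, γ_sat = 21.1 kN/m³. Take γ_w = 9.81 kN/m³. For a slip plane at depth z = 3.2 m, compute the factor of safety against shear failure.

With seepage parallel to the slope and the water table at the surface, the effective normal stress on the slip plane uses the buoyant unit weight γ' = γ_sat − γ_w while the driving shear stress uses γ_sat:
FS = [c' + γ' z cos²β tanφ'] / [γ_sat z sinβ cosβ]
(For c' = 0 this reduces to FS = (γ'/γ_sat)·tanφ'/tanβ.)
γ' = 21.1 − 9.81 = 11.29 kN/m³
Numerator = 0.0 + 11.29·3.2·cos²15.6°·tan29.4° = 0.0 + 11.29·3.2·0.9277·0.5635 = 18.885 kPa
Denominator = 21.1·3.2·sin15.6°·cos15.6° = 21.1·3.2·0.2689·0.9632 = 17.489 kPa
FS = 18.885 / 17.489 = 1.080

FS = 1.08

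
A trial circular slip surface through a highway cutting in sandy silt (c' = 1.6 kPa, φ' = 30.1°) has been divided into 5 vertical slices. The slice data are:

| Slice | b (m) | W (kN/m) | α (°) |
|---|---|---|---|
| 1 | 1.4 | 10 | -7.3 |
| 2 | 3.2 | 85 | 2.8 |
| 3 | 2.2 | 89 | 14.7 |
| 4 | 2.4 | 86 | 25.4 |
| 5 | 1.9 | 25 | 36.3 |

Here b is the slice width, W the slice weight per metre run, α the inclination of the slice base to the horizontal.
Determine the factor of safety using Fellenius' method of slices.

Ordinary method of slices: FS = Σ[c'·Δl_i + (W_i cosα_i)·tanφ'] / Σ W_i sinα_i, with Δl_i = b_i / cosα_i.
Slice 1: Δl = 1.4/cos(-7.3°) = 1.411 m; N'_1 = 10·cos(-7.3°) = 9.9; c'Δl = 2.26; W sinα = -1.3
Slice 2: Δl = 3.2/cos2.8° = 3.204 m; N'_2 = 85·cos2.8° = 84.9; c'Δl = 5.13; W sinα = 4.2
Slice 3: Δl = 2.2/cos14.7° = 2.274 m; N'_3 = 89·cos14.7° = 86.1; c'Δl = 3.64; W sinα = 22.6
Slice 4: Δl = 2.4/cos25.4° = 2.657 m; N'_4 = 86·cos25.4° = 77.7; c'Δl = 4.25; W sinα = 36.9
Slice 5: Δl = 1.9/cos36.3° = 2.358 m; N'_5 = 25·cos36.3° = 20.1; c'Δl = 3.77; W sinα = 14.8
Σc'Δl = 19.0 kN/m; ΣN' = 278.7 kN/m; ΣW sinα = 77.2 kN/m
Resisting = 19.0 + 278.7·tan30.1° = 19.0 + 161.6 = 180.6 kN/m
FS = 180.6 / 77.2 = 2.341

FS = 2.34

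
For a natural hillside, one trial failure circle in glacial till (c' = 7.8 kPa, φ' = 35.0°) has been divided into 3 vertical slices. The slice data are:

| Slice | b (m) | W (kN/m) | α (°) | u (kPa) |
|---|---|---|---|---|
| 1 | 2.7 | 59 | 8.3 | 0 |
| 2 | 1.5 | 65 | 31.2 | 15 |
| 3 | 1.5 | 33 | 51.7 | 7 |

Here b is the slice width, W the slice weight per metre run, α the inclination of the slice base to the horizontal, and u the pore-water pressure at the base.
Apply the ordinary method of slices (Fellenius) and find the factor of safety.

Ordinary method of slices: FS = Σ[c'·Δl_i + (W_i cosα_i − u_i·Δl_i)·tanφ'] / Σ W_i sinα_i, with Δl_i = b_i / cosα_i.
Slice 1: Δl = 2.7/cos8.3° = 2.729 m; N'_1 = 59·cos8.3° − 0·2.729 = 58.4; c'Δl = 21.28; W sinα = 8.5
Slice 2: Δl = 1.5/cos31.2° = 1.754 m; N'_2 = 65·cos31.2° − 15·1.754 = 29.3; c'Δl = 13.68; W sinα = 33.7
Slice 3: Δl = 1.5/cos51.7° = 2.420 m; N'_3 = 33·cos51.7° − 7·2.420 = 3.5; c'Δl = 18.88; W sinα = 25.9
Σc'Δl = 53.8 kN/m; ΣN' = 91.2 kN/m; ΣW sinα = 68.1 kN/m
Resisting = 53.8 + 91.2·tan35.0° = 53.8 + 63.9 = 117.7 kN/m
FS = 117.7 / 68.1 = 1.729

FS = 1.73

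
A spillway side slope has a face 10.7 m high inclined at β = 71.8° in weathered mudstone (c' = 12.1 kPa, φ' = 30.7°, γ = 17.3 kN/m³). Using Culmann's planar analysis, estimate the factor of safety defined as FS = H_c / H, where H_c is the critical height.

H_c = (4c'/γ) · sinβ cosφ' / [1 − cos(β − φ')]
    = (4·12.1/17.3) · sin71.8°·cos30.7° / [1 − cos41.1°]
    = 2.798 · 0.8168 / 0.2464 = 9.27 m
FS = H_c / H = 9.27 / 10.7 = 0.867

FS = 0.87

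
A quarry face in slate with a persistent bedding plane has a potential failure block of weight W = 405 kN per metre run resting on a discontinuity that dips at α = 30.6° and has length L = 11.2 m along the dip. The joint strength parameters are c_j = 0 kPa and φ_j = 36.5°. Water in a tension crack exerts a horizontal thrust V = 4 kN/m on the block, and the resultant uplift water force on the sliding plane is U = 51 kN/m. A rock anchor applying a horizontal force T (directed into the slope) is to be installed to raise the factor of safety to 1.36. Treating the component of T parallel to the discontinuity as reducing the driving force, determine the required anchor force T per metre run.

T = 43 kN/m

Resolving forces along and normal to the sliding plane, with the horizontal anchor force T adding T·sinα to the effective normal force and T·cosα acting up the plane against the driving force:
FS = [c_jL + (W cosα − U − V sinα + T sinα) tanφ_j] / [W sinα + V cosα − T cosα]
Without the anchor: N' = 295.6 kN/m, driving T_d = 209.6 kN/m, resisting R = 0·11.2 + 295.6·tan36.5° = 218.7 kN/m, FS = 1.04.
Setting FS = 1.36 and solving for T:
1.36·(209.6 − T cos30.6°) = 218.7 + T sin30.6°·tan36.5°
T·(sin30.6°·tan36.5° + 1.36·cos30.6°) = 1.36·209.6 − 218.7
T·(0.5090·0.7400 + 1.36·0.8607) = 285.1 − 218.7 = 66.4
T·1.5473 = 66.4
T = 42.9 kN/m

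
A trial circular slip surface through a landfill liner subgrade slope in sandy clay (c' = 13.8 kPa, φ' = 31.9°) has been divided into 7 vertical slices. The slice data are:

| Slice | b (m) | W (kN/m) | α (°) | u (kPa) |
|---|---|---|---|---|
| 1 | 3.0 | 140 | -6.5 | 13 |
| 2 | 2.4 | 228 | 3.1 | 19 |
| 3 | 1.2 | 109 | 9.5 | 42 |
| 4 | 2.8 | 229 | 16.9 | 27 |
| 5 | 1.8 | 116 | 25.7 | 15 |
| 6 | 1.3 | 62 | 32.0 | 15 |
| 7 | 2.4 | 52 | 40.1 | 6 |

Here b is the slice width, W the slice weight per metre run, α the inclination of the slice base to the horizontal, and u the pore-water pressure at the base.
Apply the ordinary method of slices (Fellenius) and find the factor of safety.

FS = 3.03

Ordinary method of slices: FS = Σ[c'·Δl_i + (W_i cosα_i − u_i·Δl_i)·tanφ'] / Σ W_i sinα_i, with Δl_i = b_i / cosα_i.
Slice 1: Δl = 3.0/cos(-6.5°) = 3.019 m; N'_1 = 140·cos(-6.5°) − 13·3.019 = 99.8; c'Δl = 41.67; W sinα = -15.8
Slice 2: Δl = 2.4/cos3.1° = 2.404 m; N'_2 = 228·cos3.1° − 19·2.404 = 182.0; c'Δl = 33.17; W sinα = 12.3
Slice 3: Δl = 1.2/cos9.5° = 1.217 m; N'_3 = 109·cos9.5° − 42·1.217 = 56.4; c'Δl = 16.79; W sinα = 18.0
Slice 4: Δl = 2.8/cos16.9° = 2.926 m; N'_4 = 229·cos16.9° − 27·2.926 = 140.1; c'Δl = 40.38; W sinα = 66.6
Slice 5: Δl = 1.8/cos25.7° = 1.998 m; N'_5 = 116·cos25.7° − 15·1.998 = 74.6; c'Δl = 27.57; W sinα = 50.3
Slice 6: Δl = 1.3/cos32.0° = 1.533 m; N'_6 = 62·cos32.0° − 15·1.533 = 29.6; c'Δl = 21.15; W sinα = 32.9
Slice 7: Δl = 2.4/cos40.1° = 3.138 m; N'_7 = 52·cos40.1° − 6·3.138 = 21.0; c'Δl = 43.30; W sinα = 33.5
Σc'Δl = 224.0 kN/m; ΣN' = 603.4 kN/m; ΣW sinα = 197.7 kN/m
Resisting = 224.0 + 603.4·tan31.9° = 224.0 + 375.6 = 599.6 kN/m
FS = 599.6 / 197.7 = 3.033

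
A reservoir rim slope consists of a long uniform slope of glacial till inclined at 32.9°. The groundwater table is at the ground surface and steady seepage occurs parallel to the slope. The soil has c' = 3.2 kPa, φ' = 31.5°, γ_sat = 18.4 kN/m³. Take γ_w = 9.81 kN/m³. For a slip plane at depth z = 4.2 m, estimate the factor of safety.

FS = 0.53

With seepage parallel to the slope and the water table at the surface, the effective normal stress on the slip plane uses the buoyant unit weight γ' = γ_sat − γ_w while the driving shear stress uses γ_sat:
FS = [c' + γ' z cos²β tanφ'] / [γ_sat z sinβ cosβ]
γ' = 18.4 − 9.81 = 8.59 kN/m³
Numerator = 3.2 + 8.59·4.2·cos²32.9°·tan31.5° = 3.2 + 8.59·4.2·0.7050·0.6128 = 18.786 kPa
Denominator = 18.4·4.2·sin32.9°·cos32.9° = 18.4·4.2·0.5432·0.8396 = 35.244 kPa
FS = 18.786 / 35.244 = 0.533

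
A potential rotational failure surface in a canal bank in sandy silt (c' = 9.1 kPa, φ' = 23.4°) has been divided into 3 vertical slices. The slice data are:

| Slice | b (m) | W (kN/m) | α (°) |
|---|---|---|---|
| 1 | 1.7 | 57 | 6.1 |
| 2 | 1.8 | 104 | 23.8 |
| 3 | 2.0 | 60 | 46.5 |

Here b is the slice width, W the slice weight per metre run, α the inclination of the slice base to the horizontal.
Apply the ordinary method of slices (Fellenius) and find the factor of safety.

Ordinary method of slices: FS = Σ[c'·Δl_i + (W_i cosα_i)·tanφ'] / Σ W_i sinα_i, with Δl_i = b_i / cosα_i.
Slice 1: Δl = 1.7/cos6.1° = 1.710 m; N'_1 = 57·cos6.1° = 56.7; c'Δl = 15.56; W sinα = 6.1
Slice 2: Δl = 1.8/cos23.8° = 1.967 m; N'_2 = 104·cos23.8° = 95.2; c'Δl = 17.90; W sinα = 42.0
Slice 3: Δl = 2.0/cos46.5° = 2.905 m; N'_3 = 60·cos46.5° = 41.3; c'Δl = 26.44; W sinα = 43.5
Σc'Δl = 59.9 kN/m; ΣN' = 193.1 kN/m; ΣW sinα = 91.5 kN/m
Resisting = 59.9 + 193.1·tan23.4° = 59.9 + 83.6 = 143.5 kN/m
FS = 143.5 / 91.5 = 1.567

FS = 1.57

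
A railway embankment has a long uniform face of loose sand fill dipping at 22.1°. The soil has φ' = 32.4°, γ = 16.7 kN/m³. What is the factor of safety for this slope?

FS = 1.56

For a dry cohesionless infinite slope the factor of safety is FS = tanφ' / tanβ.
FS = tan32.4° / tan22.1° = 0.6346 / 0.4061 = 1.563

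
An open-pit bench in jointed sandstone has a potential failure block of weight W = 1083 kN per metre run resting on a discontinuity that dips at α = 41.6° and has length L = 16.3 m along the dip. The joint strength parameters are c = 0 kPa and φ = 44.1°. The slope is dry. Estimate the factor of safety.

FS = 1.09

Resolving the block weight along and normal to the plane and applying the Mohr–Coulomb strength on the joint:
N' = W cosα = 1083·cos41.6° = 809.9 kN/m
Driving force T = W sinα = 1083·sin41.6° = 719.0 kN/m
Resisting force R = c·L + N'·tanφ = 0·16.3 + 809.9·tan44.1° = 0.0 + 784.8 = 784.8 kN/m
FS = R / T = 784.8 / 719.0 = 1.091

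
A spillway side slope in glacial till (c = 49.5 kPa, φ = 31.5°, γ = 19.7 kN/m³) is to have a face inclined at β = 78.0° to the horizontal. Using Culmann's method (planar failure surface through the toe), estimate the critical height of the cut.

Culmann's analysis gives the critical failure plane at α_cr = (β + φ)/2 = (78.0 + 31.5)/2 = 54.8°, and the critical height
H_c = (4c/γ) · sinβ cosφ / [1 − cos(β − φ)]
    = (4·49.5/19.7) · sin78.0°·cos31.5° / [1 − cos(46.5°)]
    = 10.051 · 0.9781·0.8526 / [1 − 0.6884]
    = 10.051 · 0.8340 / 0.3116
    = 26.90 m

H_c = 26.90 m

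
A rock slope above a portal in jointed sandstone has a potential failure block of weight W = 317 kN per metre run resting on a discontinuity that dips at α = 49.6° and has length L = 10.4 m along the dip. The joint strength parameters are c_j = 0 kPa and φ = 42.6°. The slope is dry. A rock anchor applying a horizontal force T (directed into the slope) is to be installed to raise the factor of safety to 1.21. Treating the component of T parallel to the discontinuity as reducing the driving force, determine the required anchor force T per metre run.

T = 70 kN/m

Resolving forces along and normal to the sliding plane, with the horizontal anchor force T adding T·sinα to the effective normal force and T·cosα acting up the plane against the driving force:
FS = [c_jL + (W cosα + T sinα) tanφ] / [W sinα − T cosα]
Without the anchor: N' = 205.5 kN/m, driving T_d = 241.4 kN/m, resisting R = 0·10.4 + 205.5·tan42.6° = 188.9 kN/m, FS = 0.78.
Setting FS = 1.21 and solving for T:
1.21·(241.4 − T cos49.6°) = 188.9 + T sin49.6°·tan42.6°
T·(sin49.6°·tan42.6° + 1.21·cos49.6°) = 1.21·241.4 − 188.9
T·(0.7615·0.9195 + 1.21·0.6481) = 292.1 − 188.9 = 103.2
T·1.4845 = 103.2
T = 69.5 kN/m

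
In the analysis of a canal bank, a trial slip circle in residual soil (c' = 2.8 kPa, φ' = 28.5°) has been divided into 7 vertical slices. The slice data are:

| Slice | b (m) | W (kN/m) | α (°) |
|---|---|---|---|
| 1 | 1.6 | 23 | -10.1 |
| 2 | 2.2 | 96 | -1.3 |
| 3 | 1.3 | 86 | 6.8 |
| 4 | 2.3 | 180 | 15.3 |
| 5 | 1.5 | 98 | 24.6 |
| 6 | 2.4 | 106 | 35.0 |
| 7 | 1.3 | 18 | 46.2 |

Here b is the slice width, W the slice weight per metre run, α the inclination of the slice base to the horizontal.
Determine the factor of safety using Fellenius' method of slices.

FS = 2.09

Ordinary method of slices: FS = Σ[c'·Δl_i + (W_i cosα_i)·tanφ'] / Σ W_i sinα_i, with Δl_i = b_i / cosα_i.
Slice 1: Δl = 1.6/cos(-10.1°) = 1.625 m; N'_1 = 23·cos(-10.1°) = 22.6; c'Δl = 4.55; W sinα = -4.0
Slice 2: Δl = 2.2/cos(-1.3°) = 2.201 m; N'_2 = 96·cos(-1.3°) = 96.0; c'Δl = 6.16; W sinα = -2.2
Slice 3: Δl = 1.3/cos6.8° = 1.309 m; N'_3 = 86·cos6.8° = 85.4; c'Δl = 3.67; W sinα = 10.2
Slice 4: Δl = 2.3/cos15.3° = 2.385 m; N'_4 = 180·cos15.3° = 173.6; c'Δl = 6.68; W sinα = 47.5
Slice 5: Δl = 1.5/cos24.6° = 1.650 m; N'_5 = 98·cos24.6° = 89.1; c'Δl = 4.62; W sinα = 40.8
Slice 6: Δl = 2.4/cos35.0° = 2.930 m; N'_6 = 106·cos35.0° = 86.8; c'Δl = 8.20; W sinα = 60.8
Slice 7: Δl = 1.3/cos46.2° = 1.878 m; N'_7 = 18·cos46.2° = 12.5; c'Δl = 5.26; W sinα = 13.0
Σc'Δl = 39.1 kN/m; ΣN' = 566.0 kN/m; ΣW sinα = 166.1 kN/m
Resisting = 39.1 + 566.0·tan28.5° = 39.1 + 307.3 = 346.5 kN/m
FS = 346.5 / 166.1 = 2.086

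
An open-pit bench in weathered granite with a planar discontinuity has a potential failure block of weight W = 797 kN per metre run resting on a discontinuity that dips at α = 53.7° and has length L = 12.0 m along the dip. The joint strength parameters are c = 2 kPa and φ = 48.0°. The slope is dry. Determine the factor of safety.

Resolving the block weight along and normal to the plane and applying the Mohr–Coulomb strength on the joint:
N' = W cosα = 797·cos53.7° = 471.8 kN/m
Driving force T = W sinα = 797·sin53.7° = 642.3 kN/m
Resisting force R = c·L + N'·tanφ = 2·12.0 + 471.8·tan48.0° = 24.0 + 524.0 = 548.0 kN/m
FS = R / T = 548.0 / 642.3 = 0.853

FS = 0.85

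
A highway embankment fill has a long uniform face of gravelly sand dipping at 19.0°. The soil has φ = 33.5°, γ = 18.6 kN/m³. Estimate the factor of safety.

FS = 1.92

For a dry cohesionless infinite slope the factor of safety is FS = tanφ / tanβ.
FS = tan33.5° / tan19.0° = 0.6619 / 0.3443 = 1.922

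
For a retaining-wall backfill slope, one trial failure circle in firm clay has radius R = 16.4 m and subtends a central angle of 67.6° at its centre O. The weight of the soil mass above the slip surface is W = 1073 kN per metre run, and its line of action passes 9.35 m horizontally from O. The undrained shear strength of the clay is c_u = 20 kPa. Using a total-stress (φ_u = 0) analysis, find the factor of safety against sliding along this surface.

FS = 0.63

Taking moments about the centre O, the resisting moment is provided by the undrained shear strength acting along the arc:
Arc length L_a = R·θ = 16.4·(67.6°·π/180) = 16.4·1.1798 = 19.35 m
M_R = c_u·L_a·R = 20·19.35·16.4 = 6346.6 kN·m/m
M_D = W·d = 1073·9.35 = 10032.5 kN·m/m
FS = M_R / M_D = 6346.6 / 10032.5 = 0.633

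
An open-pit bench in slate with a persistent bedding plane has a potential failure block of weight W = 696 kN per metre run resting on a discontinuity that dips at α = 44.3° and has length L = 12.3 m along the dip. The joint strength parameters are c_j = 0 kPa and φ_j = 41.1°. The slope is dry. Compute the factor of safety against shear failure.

FS = 0.89

Resolving the block weight along and normal to the plane and applying the Mohr–Coulomb strength on the joint:
N' = W cosα = 696·cos44.3° = 498.1 kN/m
Driving force T = W sinα = 696·sin44.3° = 486.1 kN/m
Resisting force R = c_j·L + N'·tanφ_j = 0·12.3 + 498.1·tan41.1° = 0.0 + 434.5 = 434.5 kN/m
FS = R / T = 434.5 / 486.1 = 0.894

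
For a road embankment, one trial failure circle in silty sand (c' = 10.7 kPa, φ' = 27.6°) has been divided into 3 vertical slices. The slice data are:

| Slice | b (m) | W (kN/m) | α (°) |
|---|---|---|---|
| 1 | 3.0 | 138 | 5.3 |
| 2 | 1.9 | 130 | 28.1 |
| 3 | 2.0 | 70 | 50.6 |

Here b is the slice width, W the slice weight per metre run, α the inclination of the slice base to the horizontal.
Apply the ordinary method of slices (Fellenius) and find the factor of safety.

FS = 1.91

Ordinary method of slices: FS = Σ[c'·Δl_i + (W_i cosα_i)·tanφ'] / Σ W_i sinα_i, with Δl_i = b_i / cosα_i.
Slice 1: Δl = 3.0/cos5.3° = 3.013 m; N'_1 = 138·cos5.3° = 137.4; c'Δl = 32.24; W sinα = 12.7
Slice 2: Δl = 1.9/cos28.1° = 2.154 m; N'_2 = 130·cos28.1° = 114.7; c'Δl = 23.05; W sinα = 61.2
Slice 3: Δl = 2.0/cos50.6° = 3.151 m; N'_3 = 70·cos50.6° = 44.4; c'Δl = 33.72; W sinα = 54.1
Σc'Δl = 89.0 kN/m; ΣN' = 296.5 kN/m; ΣW sinα = 128.1 kN/m
Resisting = 89.0 + 296.5·tan27.6° = 89.0 + 155.0 = 244.0 kN/m
FS = 244.0 / 128.1 = 1.905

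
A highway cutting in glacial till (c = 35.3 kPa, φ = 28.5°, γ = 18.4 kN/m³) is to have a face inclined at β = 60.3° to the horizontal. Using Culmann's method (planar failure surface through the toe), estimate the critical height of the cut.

H_c = 39.03 m

Culmann's analysis gives the critical failure plane at α_cr = (β + φ)/2 = (60.3 + 28.5)/2 = 44.4°, and the critical height
H_c = (4c/γ) · sinβ cosφ / [1 − cos(β − φ)]
    = (4·35.3/18.4) · sin60.3°·cos28.5° / [1 − cos(31.8°)]
    = 7.674 · 0.8686·0.8788 / [1 − 0.8499]
    = 7.674 · 0.7634 / 0.1501
    = 39.03 m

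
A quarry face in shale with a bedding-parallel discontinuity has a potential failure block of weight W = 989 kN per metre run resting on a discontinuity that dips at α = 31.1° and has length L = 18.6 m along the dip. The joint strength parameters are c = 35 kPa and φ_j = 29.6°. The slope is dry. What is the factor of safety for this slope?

FS = 2.22

Resolving the block weight along and normal to the plane and applying the Mohr–Coulomb strength on the joint:
N' = W cosα = 989·cos31.1° = 846.8 kN/m
Driving force T = W sinα = 989·sin31.1° = 510.9 kN/m
Resisting force R = c·L + N'·tanφ_j = 35·18.6 + 846.8·tan29.6° = 651.0 + 481.1 = 1132.1 kN/m
FS = R / T = 1132.1 / 510.9 = 2.216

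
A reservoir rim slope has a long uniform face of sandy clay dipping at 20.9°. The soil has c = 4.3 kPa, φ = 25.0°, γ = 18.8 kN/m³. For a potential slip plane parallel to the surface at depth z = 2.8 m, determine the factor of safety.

FS = 1.47

For an infinite slope with a slip plane parallel to the surface (no pore pressure): FS = [c + γz cos²β tanφ] / [γz sinβ cosβ].
γz = 18.8·2.8 = 52.64 kN/m²
Numerator = 4.3 + 52.64·cos²20.9°·tan25.0° = 4.3 + 52.64·0.8727·0.4663 = 25.723 kPa
Denominator = 52.64·sin20.9°·cos20.9° = 52.64·0.3567·0.9342 = 17.543 kPa
FS = 25.723 / 17.543 = 1.466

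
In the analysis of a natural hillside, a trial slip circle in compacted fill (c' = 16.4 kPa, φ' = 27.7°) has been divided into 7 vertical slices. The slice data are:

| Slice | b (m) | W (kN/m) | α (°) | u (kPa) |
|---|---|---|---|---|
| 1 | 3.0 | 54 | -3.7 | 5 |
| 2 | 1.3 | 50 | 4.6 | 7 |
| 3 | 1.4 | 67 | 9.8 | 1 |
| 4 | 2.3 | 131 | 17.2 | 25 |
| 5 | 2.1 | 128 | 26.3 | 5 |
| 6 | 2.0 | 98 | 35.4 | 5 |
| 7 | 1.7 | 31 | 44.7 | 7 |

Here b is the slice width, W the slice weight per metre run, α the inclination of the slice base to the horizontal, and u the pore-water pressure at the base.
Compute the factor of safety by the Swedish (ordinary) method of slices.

Ordinary method of slices: FS = Σ[c'·Δl_i + (W_i cosα_i − u_i·Δl_i)·tanφ'] / Σ W_i sinα_i, with Δl_i = b_i / cosα_i.
Slice 1: Δl = 3.0/cos(-3.7°) = 3.006 m; N'_1 = 54·cos(-3.7°) − 5·3.006 = 38.9; c'Δl = 49.30; W sinα = -3.5
Slice 2: Δl = 1.3/cos4.6° = 1.304 m; N'_2 = 50·cos4.6° − 7·1.304 = 40.7; c'Δl = 21.39; W sinα = 4.0
Slice 3: Δl = 1.4/cos9.8° = 1.421 m; N'_3 = 67·cos9.8° − 1·1.421 = 64.6; c'Δl = 23.30; W sinα = 11.4
Slice 4: Δl = 2.3/cos17.2° = 2.408 m; N'_4 = 131·cos17.2° − 25·2.408 = 64.9; c'Δl = 39.49; W sinα = 38.7
Slice 5: Δl = 2.1/cos26.3° = 2.342 m; N'_5 = 128·cos26.3° − 5·2.342 = 103.0; c'Δl = 38.42; W sinα = 56.7
Slice 6: Δl = 2.0/cos35.4° = 2.454 m; N'_6 = 98·cos35.4° − 5·2.454 = 67.6; c'Δl = 40.24; W sinα = 56.8
Slice 7: Δl = 1.7/cos44.7° = 2.392 m; N'_7 = 31·cos44.7° − 7·2.392 = 5.3; c'Δl = 39.22; W sinα = 21.8
Σc'Δl = 251.4 kN/m; ΣN' = 385.1 kN/m; ΣW sinα = 186.0 kN/m
Resisting = 251.4 + 385.1·tan27.7° = 251.4 + 202.2 = 453.5 kN/m
FS = 453.5 / 186.0 = 2.439

FS = 2.44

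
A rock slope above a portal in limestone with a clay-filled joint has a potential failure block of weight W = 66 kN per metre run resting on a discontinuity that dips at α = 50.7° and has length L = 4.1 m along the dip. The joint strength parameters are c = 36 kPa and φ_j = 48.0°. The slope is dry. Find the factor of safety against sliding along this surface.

FS = 3.80

Resolving the block weight along and normal to the plane and applying the Mohr–Coulomb strength on the joint:
N' = W cosα = 66·cos50.7° = 41.8 kN/m
Driving force T = W sinα = 66·sin50.7° = 51.1 kN/m
Resisting force R = c·L + N'·tanφ_j = 36·4.1 + 41.8·tan48.0° = 147.6 + 46.4 = 194.0 kN/m
FS = R / T = 194.0 / 51.1 = 3.799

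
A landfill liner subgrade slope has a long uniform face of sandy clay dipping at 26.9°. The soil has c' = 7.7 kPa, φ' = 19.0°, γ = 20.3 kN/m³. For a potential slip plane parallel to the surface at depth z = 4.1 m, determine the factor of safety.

FS = 0.91

For an infinite slope with a slip plane parallel to the surface (no pore pressure): FS = [c' + γz cos²β tanφ'] / [γz sinβ cosβ].
γz = 20.3·4.1 = 83.23 kN/m²
Numerator = 7.7 + 83.23·cos²26.9°·tan19.0° = 7.7 + 83.23·0.7953·0.3443 = 30.492 kPa
Denominator = 83.23·sin26.9°·cos26.9° = 83.23·0.4524·0.8918 = 33.582 kPa
FS = 30.492 / 33.582 = 0.908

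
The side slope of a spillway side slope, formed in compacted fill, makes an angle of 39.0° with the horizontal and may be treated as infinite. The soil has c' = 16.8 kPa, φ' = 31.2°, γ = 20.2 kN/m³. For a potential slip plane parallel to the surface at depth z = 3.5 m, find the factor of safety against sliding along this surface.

FS = 1.23

For an infinite slope with a slip plane parallel to the surface (no pore pressure): FS = [c' + γz cos²β tanφ'] / [γz sinβ cosβ].
γz = 20.2·3.5 = 70.70 kN/m²
Numerator = 16.8 + 70.70·cos²39.0°·tan31.2° = 16.8 + 70.70·0.6040·0.6056 = 42.660 kPa
Denominator = 70.70·sin39.0°·cos39.0° = 70.70·0.6293·0.7771 = 34.578 kPa
FS = 42.660 / 34.578 = 1.234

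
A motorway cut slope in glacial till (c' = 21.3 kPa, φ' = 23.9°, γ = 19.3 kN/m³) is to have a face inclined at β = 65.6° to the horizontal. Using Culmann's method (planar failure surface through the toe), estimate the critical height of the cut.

Culmann's analysis gives the critical failure plane at α_cr = (β + φ')/2 = (65.6 + 23.9)/2 = 44.8°, and the critical height
H_c = (4c'/γ) · sinβ cosφ' / [1 − cos(β − φ')]
    = (4·21.3/19.3) · sin65.6°·cos23.9° / [1 − cos(41.7°)]
    = 4.415 · 0.9107·0.9143 / [1 − 0.7466]
    = 4.415 · 0.8326 / 0.2534
    = 14.51 m

H_c = 14.51 m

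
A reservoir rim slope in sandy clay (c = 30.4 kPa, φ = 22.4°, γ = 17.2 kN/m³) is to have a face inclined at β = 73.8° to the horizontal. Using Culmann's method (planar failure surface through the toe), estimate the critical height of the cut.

H_c = 16.69 m

Culmann's analysis gives the critical failure plane at α_cr = (β + φ)/2 = (73.8 + 22.4)/2 = 48.1°, and the critical height
H_c = (4c/γ) · sinβ cosφ / [1 − cos(β − φ)]
    = (4·30.4/17.2) · sin73.8°·cos22.4° / [1 − cos(51.4°)]
    = 7.070 · 0.9603·0.9245 / [1 − 0.6239]
    = 7.070 · 0.8878 / 0.3761
    = 16.69 m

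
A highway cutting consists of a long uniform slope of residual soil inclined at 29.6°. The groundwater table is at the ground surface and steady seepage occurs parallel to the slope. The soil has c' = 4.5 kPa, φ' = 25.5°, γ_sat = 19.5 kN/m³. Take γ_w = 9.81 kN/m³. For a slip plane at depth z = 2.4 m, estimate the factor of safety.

FS = 0.64

With seepage parallel to the slope and the water table at the surface, the effective normal stress on the slip plane uses the buoyant unit weight γ' = γ_sat − γ_w while the driving shear stress uses γ_sat:
FS = [c' + γ' z cos²β tanφ'] / [γ_sat z sinβ cosβ]
γ' = 19.5 − 9.81 = 9.69 kN/m³
Numerator = 4.5 + 9.69·2.4·cos²29.6°·tan25.5° = 4.5 + 9.69·2.4·0.7560·0.4770 = 12.886 kPa
Denominator = 19.5·2.4·sin29.6°·cos29.6° = 19.5·2.4·0.4939·0.8695 = 20.100 kPa
FS = 12.886 / 20.100 = 0.641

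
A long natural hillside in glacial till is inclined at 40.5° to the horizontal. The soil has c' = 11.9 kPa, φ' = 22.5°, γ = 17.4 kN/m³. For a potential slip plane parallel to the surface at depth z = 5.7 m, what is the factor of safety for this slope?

FS = 0.73

For an infinite slope with a slip plane parallel to the surface (no pore pressure): FS = [c' + γz cos²β tanφ'] / [γz sinβ cosβ].
γz = 17.4·5.7 = 99.18 kN/m²
Numerator = 11.9 + 99.18·cos²40.5°·tan22.5° = 11.9 + 99.18·0.5782·0.4142 = 35.654 kPa
Denominator = 99.18·sin40.5°·cos40.5° = 99.18·0.6494·0.7604 = 48.979 kPa
FS = 35.654 / 48.979 = 0.728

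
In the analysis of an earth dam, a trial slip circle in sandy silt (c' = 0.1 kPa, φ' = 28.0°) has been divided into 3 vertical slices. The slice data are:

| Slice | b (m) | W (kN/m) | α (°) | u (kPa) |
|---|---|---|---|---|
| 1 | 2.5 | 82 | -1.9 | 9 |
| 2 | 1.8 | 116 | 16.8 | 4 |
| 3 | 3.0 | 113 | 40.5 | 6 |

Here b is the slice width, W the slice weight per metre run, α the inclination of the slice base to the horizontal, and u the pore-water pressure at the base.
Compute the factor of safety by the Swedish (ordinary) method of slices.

Ordinary method of slices: FS = Σ[c'·Δl_i + (W_i cosα_i − u_i·Δl_i)·tanφ'] / Σ W_i sinα_i, with Δl_i = b_i / cosα_i.
Slice 1: Δl = 2.5/cos(-1.9°) = 2.501 m; N'_1 = 82·cos(-1.9°) − 9·2.501 = 59.4; c'Δl = 0.25; W sinα = -2.7
Slice 2: Δl = 1.8/cos16.8° = 1.880 m; N'_2 = 116·cos16.8° − 4·1.880 = 103.5; c'Δl = 0.19; W sinα = 33.5
Slice 3: Δl = 3.0/cos40.5° = 3.945 m; N'_3 = 113·cos40.5° − 6·3.945 = 62.3; c'Δl = 0.39; W sinα = 73.4
Σc'Δl = 0.8 kN/m; ΣN' = 225.2 kN/m; ΣW sinα = 104.2 kN/m
Resisting = 0.8 + 225.2·tan28.0° = 0.8 + 119.8 = 120.6 kN/m
FS = 120.6 / 104.2 = 1.157

FS = 1.16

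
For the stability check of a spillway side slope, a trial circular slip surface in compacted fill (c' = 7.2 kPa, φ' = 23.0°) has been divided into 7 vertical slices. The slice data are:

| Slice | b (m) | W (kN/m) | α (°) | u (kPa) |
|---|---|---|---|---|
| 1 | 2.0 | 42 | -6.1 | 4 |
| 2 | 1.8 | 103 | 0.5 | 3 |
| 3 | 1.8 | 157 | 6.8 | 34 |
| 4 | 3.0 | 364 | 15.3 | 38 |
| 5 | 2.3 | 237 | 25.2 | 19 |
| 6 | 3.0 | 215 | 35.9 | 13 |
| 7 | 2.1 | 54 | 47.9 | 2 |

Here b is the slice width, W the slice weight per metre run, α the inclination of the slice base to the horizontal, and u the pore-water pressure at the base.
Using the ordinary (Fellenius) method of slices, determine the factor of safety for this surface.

FS = 1.22

Ordinary method of slices: FS = Σ[c'·Δl_i + (W_i cosα_i − u_i·Δl_i)·tanφ'] / Σ W_i sinα_i, with Δl_i = b_i / cosα_i.
Slice 1: Δl = 2.0/cos(-6.1°) = 2.011 m; N'_1 = 42·cos(-6.1°) − 4·2.011 = 33.7; c'Δl = 14.48; W sinα = -4.5
Slice 2: Δl = 1.8/cos0.5° = 1.800 m; N'_2 = 103·cos0.5° − 3·1.800 = 97.6; c'Δl = 12.96; W sinα = 0.9
Slice 3: Δl = 1.8/cos6.8° = 1.813 m; N'_3 = 157·cos6.8° − 34·1.813 = 94.3; c'Δl = 13.05; W sinα = 18.6
Slice 4: Δl = 3.0/cos15.3° = 3.110 m; N'_4 = 364·cos15.3° − 38·3.110 = 232.9; c'Δl = 22.39; W sinα = 96.0
Slice 5: Δl = 2.3/cos25.2° = 2.542 m; N'_5 = 237·cos25.2° − 19·2.542 = 166.1; c'Δl = 18.30; W sinα = 100.9
Slice 6: Δl = 3.0/cos35.9° = 3.704 m; N'_6 = 215·cos35.9° − 13·3.704 = 126.0; c'Δl = 26.67; W sinα = 126.1
Slice 7: Δl = 2.1/cos47.9° = 3.132 m; N'_7 = 54·cos47.9° − 2·3.132 = 29.9; c'Δl = 22.55; W sinα = 40.1
Σc'Δl = 130.4 kN/m; ΣN' = 780.6 kN/m; ΣW sinα = 378.1 kN/m
Resisting = 130.4 + 780.6·tan23.0° = 130.4 + 331.3 = 461.7 kN/m
FS = 461.7 / 378.1 = 1.221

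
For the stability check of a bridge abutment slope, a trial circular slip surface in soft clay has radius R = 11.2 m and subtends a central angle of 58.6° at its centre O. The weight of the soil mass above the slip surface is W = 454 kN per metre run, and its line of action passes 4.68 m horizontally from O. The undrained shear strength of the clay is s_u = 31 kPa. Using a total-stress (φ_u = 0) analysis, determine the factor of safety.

Taking moments about the centre O, the resisting moment is provided by the undrained shear strength acting along the arc:
Arc length L_a = R·θ = 11.2·(58.6°·π/180) = 11.2·1.0228 = 11.45 m
M_R = s_u·L_a·R = 31·11.45·11.2 = 3977.2 kN·m/m
M_D = W·d = 454·4.68 = 2124.7 kN·m/m
FS = M_R / M_D = 3977.2 / 2124.7 = 1.872

FS = 1.87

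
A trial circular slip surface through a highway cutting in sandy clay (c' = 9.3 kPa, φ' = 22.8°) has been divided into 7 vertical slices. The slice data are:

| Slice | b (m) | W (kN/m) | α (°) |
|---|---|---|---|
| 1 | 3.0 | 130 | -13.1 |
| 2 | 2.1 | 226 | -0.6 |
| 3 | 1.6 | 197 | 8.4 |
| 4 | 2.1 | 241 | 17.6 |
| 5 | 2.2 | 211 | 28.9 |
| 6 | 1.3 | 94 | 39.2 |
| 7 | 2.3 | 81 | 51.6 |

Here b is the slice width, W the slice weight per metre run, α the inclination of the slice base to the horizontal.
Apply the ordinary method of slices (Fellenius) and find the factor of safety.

FS = 2.08

Ordinary method of slices: FS = Σ[c'·Δl_i + (W_i cosα_i)·tanφ'] / Σ W_i sinα_i, with Δl_i = b_i / cosα_i.
Slice 1: Δl = 3.0/cos(-13.1°) = 3.080 m; N'_1 = 130·cos(-13.1°) = 126.6; c'Δl = 28.65; W sinα = -29.5
Slice 2: Δl = 2.1/cos(-0.6°) = 2.100 m; N'_2 = 226·cos(-0.6°) = 226.0; c'Δl = 19.53; W sinα = -2.4
Slice 3: Δl = 1.6/cos8.4° = 1.617 m; N'_3 = 197·cos8.4° = 194.9; c'Δl = 15.04; W sinα = 28.8
Slice 4: Δl = 2.1/cos17.6° = 2.203 m; N'_4 = 241·cos17.6° = 229.7; c'Δl = 20.49; W sinα = 72.9
Slice 5: Δl = 2.2/cos28.9° = 2.513 m; N'_5 = 211·cos28.9° = 184.7; c'Δl = 23.37; W sinα = 102.0
Slice 6: Δl = 1.3/cos39.2° = 1.678 m; N'_6 = 94·cos39.2° = 72.8; c'Δl = 15.60; W sinα = 59.4
Slice 7: Δl = 2.3/cos51.6° = 3.703 m; N'_7 = 81·cos51.6° = 50.3; c'Δl = 34.44; W sinα = 63.5
Σc'Δl = 157.1 kN/m; ΣN' = 1085.1 kN/m; ΣW sinα = 294.7 kN/m
Resisting = 157.1 + 1085.1·tan22.8° = 157.1 + 456.1 = 613.2 kN/m
FS = 613.2 / 294.7 = 2.081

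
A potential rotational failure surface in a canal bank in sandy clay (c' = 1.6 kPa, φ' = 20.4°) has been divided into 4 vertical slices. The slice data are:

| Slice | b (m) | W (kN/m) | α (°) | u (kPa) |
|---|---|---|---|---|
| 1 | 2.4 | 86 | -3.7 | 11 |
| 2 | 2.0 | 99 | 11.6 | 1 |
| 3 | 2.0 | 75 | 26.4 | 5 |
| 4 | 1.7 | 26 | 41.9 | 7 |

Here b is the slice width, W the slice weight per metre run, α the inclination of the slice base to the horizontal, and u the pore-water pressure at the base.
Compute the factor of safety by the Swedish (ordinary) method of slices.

FS = 1.44

Ordinary method of slices: FS = Σ[c'·Δl_i + (W_i cosα_i − u_i·Δl_i)·tanφ'] / Σ W_i sinα_i, with Δl_i = b_i / cosα_i.
Slice 1: Δl = 2.4/cos(-3.7°) = 2.405 m; N'_1 = 86·cos(-3.7°) − 11·2.405 = 59.4; c'Δl = 3.85; W sinα = -5.5
Slice 2: Δl = 2.0/cos11.6° = 2.042 m; N'_2 = 99·cos11.6° − 1·2.042 = 94.9; c'Δl = 3.27; W sinα = 19.9
Slice 3: Δl = 2.0/cos26.4° = 2.233 m; N'_3 = 75·cos26.4° − 5·2.233 = 56.0; c'Δl = 3.57; W sinα = 33.3
Slice 4: Δl = 1.7/cos41.9° = 2.284 m; N'_4 = 26·cos41.9° − 7·2.284 = 3.4; c'Δl = 3.65; W sinα = 17.4
Σc'Δl = 14.3 kN/m; ΣN' = 213.7 kN/m; ΣW sinα = 65.1 kN/m
Resisting = 14.3 + 213.7·tan20.4° = 14.3 + 79.5 = 93.8 kN/m
FS = 93.8 / 65.1 = 1.442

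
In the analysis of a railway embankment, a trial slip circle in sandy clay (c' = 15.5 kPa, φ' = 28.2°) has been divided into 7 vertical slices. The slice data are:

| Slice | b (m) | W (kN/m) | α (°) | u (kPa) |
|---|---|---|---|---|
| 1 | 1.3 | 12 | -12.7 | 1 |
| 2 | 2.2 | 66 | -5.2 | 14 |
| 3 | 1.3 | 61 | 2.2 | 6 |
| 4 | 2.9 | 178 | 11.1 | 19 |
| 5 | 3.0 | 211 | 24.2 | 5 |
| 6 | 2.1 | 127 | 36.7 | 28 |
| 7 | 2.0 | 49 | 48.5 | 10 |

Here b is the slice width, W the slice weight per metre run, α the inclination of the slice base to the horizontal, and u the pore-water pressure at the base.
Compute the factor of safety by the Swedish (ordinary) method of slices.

Ordinary method of slices: FS = Σ[c'·Δl_i + (W_i cosα_i − u_i·Δl_i)·tanφ'] / Σ W_i sinα_i, with Δl_i = b_i / cosα_i.
Slice 1: Δl = 1.3/cos(-12.7°) = 1.333 m; N'_1 = 12·cos(-12.7°) − 1·1.333 = 10.4; c'Δl = 20.66; W sinα = -2.6
Slice 2: Δl = 2.2/cos(-5.2°) = 2.209 m; N'_2 = 66·cos(-5.2°) − 14·2.209 = 34.8; c'Δl = 34.24; W sinα = -6.0
Slice 3: Δl = 1.3/cos2.2° = 1.301 m; N'_3 = 61·cos2.2° − 6·1.301 = 53.1; c'Δl = 20.16; W sinα = 2.3
Slice 4: Δl = 2.9/cos11.1° = 2.955 m; N'_4 = 178·cos11.1° − 19·2.955 = 118.5; c'Δl = 45.81; W sinα = 34.3
Slice 5: Δl = 3.0/cos24.2° = 3.289 m; N'_5 = 211·cos24.2° − 5·3.289 = 176.0; c'Δl = 50.98; W sinα = 86.5
Slice 6: Δl = 2.1/cos36.7° = 2.619 m; N'_6 = 127·cos36.7° − 28·2.619 = 28.5; c'Δl = 40.60; W sinα = 75.9
Slice 7: Δl = 2.0/cos48.5° = 3.018 m; N'_7 = 49·cos48.5° − 10·3.018 = 2.3; c'Δl = 46.78; W sinα = 36.7
Σc'Δl = 259.2 kN/m; ΣN' = 423.6 kN/m; ΣW sinα = 227.1 kN/m
Resisting = 259.2 + 423.6·tan28.2° = 259.2 + 227.1 = 486.4 kN/m
FS = 486.4 / 227.1 = 2.142

FS = 2.14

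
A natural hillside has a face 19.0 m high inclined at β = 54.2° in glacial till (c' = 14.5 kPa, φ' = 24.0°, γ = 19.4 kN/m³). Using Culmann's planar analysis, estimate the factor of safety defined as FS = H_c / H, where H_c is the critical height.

H_c = (4c'/γ) · sinβ cosφ' / [1 − cos(β − φ')]
    = (4·14.5/19.4) · sin54.2°·cos24.0° / [1 − cos30.2°]
    = 2.990 · 0.7409 / 0.1357 = 16.32 m
FS = H_c / H = 16.32 / 19.0 = 0.859

FS = 0.86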